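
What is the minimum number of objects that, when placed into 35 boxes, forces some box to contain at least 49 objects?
n = (49 − 1)·35 + 1 = 1681

By the generalised pigeonhole principle, to guarantee some box contains ≥ r objects we need more than (r − 1) · k objects total. Threshold: n = (r − 1) · k + 1. With r = 49 and k = 35: n = 48 · 35 + 1 = 1680 + 1 = 1681. For n = 1680 = 48 · 35, we can put exactly 48 objects in every box, avoiding 49 in any single one — so 1681 is tight.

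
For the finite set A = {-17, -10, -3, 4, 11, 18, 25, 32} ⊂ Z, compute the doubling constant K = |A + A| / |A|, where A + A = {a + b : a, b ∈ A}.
K = |A + A| / |A| = 15/8

Enumerate A + A = {a + b : a, b ∈ A}. With |A| = 8, there are |A|^2 = 64 ordered sum pairs; collecting distinct values, A + A = {-34, -27, -20, -13, -6, 1, 8, 15, 22, 29, 36, 43, 50, 57, 64}, so |A + A| = 15. Thus K = 15/8. Here |A + A| = 2|A| − 1 = 15, the minimum possible — so K = 15/8 is minimal, which holds iff A is an arithmetic progression.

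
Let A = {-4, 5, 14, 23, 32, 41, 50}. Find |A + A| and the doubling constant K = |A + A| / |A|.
K = |A + A| / |A| = 13/7

Enumerate A + A = {a + b : a, b ∈ A}. With |A| = 7, there are |A|^2 = 49 ordered sum pairs; collecting distinct values, A + A = {-8, 1, 10, 19, 28, 37, 46, 55, 64, 73, 82, 91, 100}, so |A + A| = 13. Thus K = 13/7. Here |A + A| = 2|A| − 1 = 13, the minimum possible — so K = 13/7 is minimal, which holds iff A is an arithmetic progression.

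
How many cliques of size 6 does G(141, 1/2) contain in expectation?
E[# K_6] = C(141, 6) · (1/2)^C(6, 2) = 9798689908 / 2^15 = 2449672477/8192 ≈ 299032.284790

For each 6-subset S of vertices (there are C(141, 6) = 9798689908 such S), let X_S = 1 if S induces a K_6 (all C(6, 2) = 15 edges present). Then P(X_S = 1) = (1/2)^15 = 1/32768. By linearity of expectation, E[# K_6] = C(141, 6) · (1/2)^15 = 9798689908 / 32768 = 2449672477/8192 ≈ 299032.284790.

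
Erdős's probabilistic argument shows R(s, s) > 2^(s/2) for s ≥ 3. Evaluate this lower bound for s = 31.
2^(31/2) = 46340.95; so R(31, 31) > 46340.95

Colour each edge of K_n uniformly at random with red/blue. The expected number of monochromatic K_31 is C(n, 31) · 2 · 2^(−C(31,2)). If C(n, 31) · 2^(1 − C(31,2)) < 1, then with positive probability no monochromatic K_31 exists, so R(31, 31) > n. The standard estimate C(n, 31) ≤ n^31/31! shows this inequality holds whenever n ≤ 2^(31/2) (since 31! · 2^(C(31,2) − 1) > 2^(31^2/2) ≥ n^31). Hence R(31, 31) > 2^(31/2) = 46340.95.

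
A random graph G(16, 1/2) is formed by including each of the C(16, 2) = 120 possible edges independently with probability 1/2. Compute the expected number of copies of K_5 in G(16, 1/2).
E[# K_5] = C(16, 5) · (1/2)^C(5, 2) = 4368 / 2^10 = 273/64 = 4.265625

For each 5-subset S of vertices (there are C(16, 5) = 4368 such S), let X_S = 1 if S induces a K_5 (all C(5, 2) = 10 edges present). Then P(X_S = 1) = (1/2)^10 = 1/1024. By linearity of expectation, E[# K_5] = C(16, 5) · (1/2)^10 = 4368 / 1024 = 273/64 = 4.265625.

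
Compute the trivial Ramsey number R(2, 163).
R(2, 163) = 163

R(2, k) = k for all k ≥ 2: in a 2-colouring of K_k, either some edge is red (a red K_2) or all edges are blue (a blue K_k). And K_{162} coloured all-blue has no blue K_163, so R(2, 163) > 162. Hence R(2, 163) = 163.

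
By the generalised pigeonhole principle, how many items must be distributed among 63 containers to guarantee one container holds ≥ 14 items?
n = (14 − 1)·63 + 1 = 820

By the generalised pigeonhole principle, to guarantee some box contains ≥ r objects we need more than (r − 1) · k objects total. Threshold: n = (r − 1) · k + 1. With r = 14 and k = 63: n = 13 · 63 + 1 = 819 + 1 = 820. For n = 819 = 13 · 63, we can put exactly 13 objects in every box, avoiding 14 in any single one — so 820 is tight.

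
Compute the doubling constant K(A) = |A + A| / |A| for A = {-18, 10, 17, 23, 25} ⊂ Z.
K = |A + A| / |A| = 15/5 = 3

Enumerate A + A = {a + b : a, b ∈ A}. With |A| = 5, there are |A|^2 = 25 ordered sum pairs; collecting distinct values, A + A = {-36, -8, -1, 5, 7, 20, 27, 33, 34, 35, 40, 42, 46, 48, 50}, so |A + A| = 15. Thus K = 15/5 = 3. For comparison, the minimum possible |A + A| over all 5-element sets is 2·5 − 1 = 9 (so min K = 9/5), attained only by arithmetic progressions.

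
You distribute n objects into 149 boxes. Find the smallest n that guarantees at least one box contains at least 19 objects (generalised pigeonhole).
n = (19 − 1)·149 + 1 = 2683

By the generalised pigeonhole principle, to guarantee some box contains ≥ r objects we need more than (r − 1) · k objects total. Threshold: n = (r − 1) · k + 1. With r = 19 and k = 149: n = 18 · 149 + 1 = 2682 + 1 = 2683. For n = 2682 = 18 · 149, we can put exactly 18 objects in every box, avoiding 19 in any single one — so 2683 is tight.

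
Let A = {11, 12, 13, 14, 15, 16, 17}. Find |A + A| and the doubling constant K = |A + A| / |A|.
K = |A + A| / |A| = 13/7

Enumerate A + A = {a + b : a, b ∈ A}. With |A| = 7, there are |A|^2 = 49 ordered sum pairs; collecting distinct values, A + A = {22, 23, 24, 25, 26, 27, 28, 29, 30, 31, 32, 33, 34}, so |A + A| = 13. Thus K = 13/7. Here |A + A| = 2|A| − 1 = 13, the minimum possible — so K = 13/7 is minimal, which holds iff A is an arithmetic progression.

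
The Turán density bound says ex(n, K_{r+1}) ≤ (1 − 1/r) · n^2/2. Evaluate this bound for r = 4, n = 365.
Turán density bound = (3/4) · 365^2/2 = 399675/8 ≈ 49959.375

Turán's theorem: ex(n, K_{r+1}) is achieved by the complete r-partite Turán graph T(n, r) with parts as balanced as possible, and is at most (1 − 1/r) · n^2/2. For r = 4, n = 365: the density bound is (3/4) · 133225/2 = 399675/8 ≈ 49959.375. The integer-valued extremum is e(T(365, 4)) = 49959, which is strictly less than the density bound 399675/8 since 4 ∤ 365 (the parts of T(365, 4) cannot all be equal).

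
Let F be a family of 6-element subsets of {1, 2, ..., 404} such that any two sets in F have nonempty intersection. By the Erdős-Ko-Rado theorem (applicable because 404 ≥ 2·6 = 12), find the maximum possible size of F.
max |F| = C(403, 5) = 86402659980

The Erdős-Ko-Rado theorem states: for n ≥ 2k, an intersecting family of k-subsets of an n-element set has size at most C(n − 1, k − 1), with equality for 'star' families {A ⊆ [n] : |A| = k, i ∈ A} (fix an element i). For n = 404, k = 6: C(403, 5) = 86402659980.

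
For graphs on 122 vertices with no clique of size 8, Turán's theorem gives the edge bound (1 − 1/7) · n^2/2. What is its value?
Turán density bound = (6/7) · 122^2/2 = 44652/7 ≈ 6378.8571

Turán's theorem: ex(n, K_{r+1}) is achieved by the complete r-partite Turán graph T(n, r) with parts as balanced as possible, and is at most (1 − 1/r) · n^2/2. For r = 7, n = 122: the density bound is (6/7) · 14884/2 = 44652/7 ≈ 6378.8571. The integer-valued extremum is e(T(122, 7)) = 6378, which is strictly less than the density bound 44652/7 since 7 ∤ 122 (the parts of T(122, 7) cannot all be equal).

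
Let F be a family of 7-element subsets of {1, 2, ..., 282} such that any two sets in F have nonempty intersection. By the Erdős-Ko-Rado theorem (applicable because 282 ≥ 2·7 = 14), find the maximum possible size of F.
max |F| = C(281, 6) = 647992090956

The Erdős-Ko-Rado theorem states: for n ≥ 2k, an intersecting family of k-subsets of an n-element set has size at most C(n − 1, k − 1), with equality for 'star' families {A ⊆ [n] : |A| = k, i ∈ A} (fix an element i). For n = 282, k = 7: C(281, 6) = 647992090956.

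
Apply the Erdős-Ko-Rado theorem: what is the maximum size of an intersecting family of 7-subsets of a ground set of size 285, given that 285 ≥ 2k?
max |F| = C(284, 6) = 691018925604

The Erdős-Ko-Rado theorem states: for n ≥ 2k, an intersecting family of k-subsets of an n-element set has size at most C(n − 1, k − 1), with equality for 'star' families {A ⊆ [n] : |A| = k, i ∈ A} (fix an element i). For n = 285, k = 7: C(284, 6) = 691018925604.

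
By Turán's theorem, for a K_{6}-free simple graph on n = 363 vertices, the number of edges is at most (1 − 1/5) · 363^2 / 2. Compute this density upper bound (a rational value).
Turán density bound = (4/5) · 363^2/2 = 263538/5 ≈ 52707.6

Turán's theorem: ex(n, K_{r+1}) is achieved by the complete r-partite Turán graph T(n, r) with parts as balanced as possible, and is at most (1 − 1/r) · n^2/2. For r = 5, n = 363: the density bound is (4/5) · 131769/2 = 263538/5 ≈ 52707.6. The integer-valued extremum is e(T(363, 5)) = 52707, which is strictly less than the density bound 263538/5 since 5 ∤ 363 (the parts of T(363, 5) cannot all be equal).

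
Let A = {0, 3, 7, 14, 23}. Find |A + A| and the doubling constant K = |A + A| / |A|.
K = |A + A| / |A| = 14/5

Enumerate A + A = {a + b : a, b ∈ A}. With |A| = 5, there are |A|^2 = 25 ordered sum pairs; collecting distinct values, A + A = {0, 3, 6, 7, 10, 14, 17, 21, 23, 26, 28, 30, 37, 46}, so |A + A| = 14. Thus K = 14/5. For comparison, the minimum possible |A + A| over all 5-element sets is 2·5 − 1 = 9 (so min K = 9/5), attained only by arithmetic progressions.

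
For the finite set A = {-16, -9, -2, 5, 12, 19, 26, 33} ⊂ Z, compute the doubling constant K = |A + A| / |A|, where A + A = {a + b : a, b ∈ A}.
K = |A + A| / |A| = 15/8

Enumerate A + A = {a + b : a, b ∈ A}. With |A| = 8, there are |A|^2 = 64 ordered sum pairs; collecting distinct values, A + A = {-32, -25, -18, -11, -4, 3, 10, 17, 24, 31, 38, 45, 52, 59, 66}, so |A + A| = 15. Thus K = 15/8. Here |A + A| = 2|A| − 1 = 15, the minimum possible — so K = 15/8 is minimal, which holds iff A is an arithmetic progression.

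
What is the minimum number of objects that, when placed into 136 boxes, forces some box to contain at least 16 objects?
n = (16 − 1)·136 + 1 = 2041

By the generalised pigeonhole principle, to guarantee some box contains ≥ r objects we need more than (r − 1) · k objects total. Threshold: n = (r − 1) · k + 1. With r = 16 and k = 136: n = 15 · 136 + 1 = 2040 + 1 = 2041. For n = 2040 = 15 · 136, we can put exactly 15 objects in every box, avoiding 16 in any single one — so 2041 is tight.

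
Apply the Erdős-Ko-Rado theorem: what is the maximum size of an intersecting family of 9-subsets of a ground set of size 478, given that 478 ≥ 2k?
max |F| = C(477, 8) = 62661193713664425

The Erdős-Ko-Rado theorem states: for n ≥ 2k, an intersecting family of k-subsets of an n-element set has size at most C(n − 1, k − 1), with equality for 'star' families {A ⊆ [n] : |A| = k, i ∈ A} (fix an element i). For n = 478, k = 9: C(477, 8) = 62661193713664425.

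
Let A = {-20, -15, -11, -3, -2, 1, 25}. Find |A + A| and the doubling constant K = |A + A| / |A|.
K = |A + A| / |A| = 26/7

Enumerate A + A = {a + b : a, b ∈ A}. With |A| = 7, there are |A|^2 = 49 ordered sum pairs; collecting distinct values, A + A = {-40, -35, -31, -30, -26, -23, -22, -19, -18, -17, -14, -13, -10, -6, -5, -4, -2, -1, 2, 5, 10, 14, 22, 23, 26, 50}, so |A + A| = 26. Thus K = 26/7. For comparison, the minimum possible |A + A| over all 7-element sets is 2·7 − 1 = 13 (so min K = 13/7), attained only by arithmetic progressions.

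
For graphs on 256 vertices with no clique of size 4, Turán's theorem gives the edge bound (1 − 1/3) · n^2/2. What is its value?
Turán density bound = (2/3) · 256^2/2 = 65536/3 ≈ 21845.3333

Turán's theorem: ex(n, K_{r+1}) is achieved by the complete r-partite Turán graph T(n, r) with parts as balanced as possible, and is at most (1 − 1/r) · n^2/2. For r = 3, n = 256: the density bound is (2/3) · 65536/2 = 65536/3 ≈ 21845.3333. The integer-valued extremum is e(T(256, 3)) = 21845, which is strictly less than the density bound 65536/3 since 3 ∤ 256 (the parts of T(256, 3) cannot all be equal).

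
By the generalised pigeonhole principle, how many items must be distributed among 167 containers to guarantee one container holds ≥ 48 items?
n = (48 − 1)·167 + 1 = 7850

By the generalised pigeonhole principle, to guarantee some box contains ≥ r objects we need more than (r − 1) · k objects total. Threshold: n = (r − 1) · k + 1. With r = 48 and k = 167: n = 47 · 167 + 1 = 7849 + 1 = 7850. For n = 7849 = 47 · 167, we can put exactly 47 objects in every box, avoiding 48 in any single one — so 7850 is tight.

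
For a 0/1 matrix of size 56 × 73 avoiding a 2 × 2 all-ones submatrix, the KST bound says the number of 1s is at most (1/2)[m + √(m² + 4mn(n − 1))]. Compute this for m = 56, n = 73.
z(56, 73; 2, 2) ≤ (1/2)[56 + √(56² + 4·56·73·72)] = (1/2)[56 + √1180480] = 571.2495

Kővári–Sós–Turán: let r_1, ..., r_56 be the row sums and z = Σ r_i the total number of 1s. Each pair of columns can share at most one row with both entries 1 (else a 2×2 all-ones block appears), so Σ_i C(r_i, 2) ≤ C(73, 2) = 2628. By convexity Σ_i C(r_i, 2) ≥ 56·C(z/56, 2) = z(z − 56)/(2·56), giving z² − 56z − 56·73·72 ≤ 0 and hence z ≤ (1/2)[56 + √(3136 + 4·294336)] = (1/2)[56 + √1180480] ≈ (1/2)(56 + 1086.499) = 571.2495.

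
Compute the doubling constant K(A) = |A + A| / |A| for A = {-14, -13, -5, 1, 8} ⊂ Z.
K = |A + A| / |A| = 15/5 = 3

Enumerate A + A = {a + b : a, b ∈ A}. With |A| = 5, there are |A|^2 = 25 ordered sum pairs; collecting distinct values, A + A = {-28, -27, -26, -19, -18, -13, -12, -10, -6, -5, -4, 2, 3, 9, 16}, so |A + A| = 15. Thus K = 15/5 = 3. For comparison, the minimum possible |A + A| over all 5-element sets is 2·5 − 1 = 9 (so min K = 9/5), attained only by arithmetic progressions.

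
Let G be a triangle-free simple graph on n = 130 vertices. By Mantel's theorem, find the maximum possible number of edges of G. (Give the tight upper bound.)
ex(130, K_3) = ⌊130^2/4⌋ = 4225

Mantel (1907): a triangle-free graph on n vertices has at most ⌊n^2/4⌋ edges, with equality for the complete bipartite graph K_{⌊n/2⌋, ⌈n/2⌉}. For n = 130: ⌊130^2/4⌋ = ⌊16900/4⌋ = 4225. The extremal graph is K_{65, 65}, which has 65·65 = 4225 edges.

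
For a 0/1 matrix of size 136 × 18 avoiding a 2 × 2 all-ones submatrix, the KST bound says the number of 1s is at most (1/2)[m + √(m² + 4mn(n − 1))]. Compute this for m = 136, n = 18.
z(136, 18; 2, 2) ≤ (1/2)[136 + √(136² + 4·136·18·17)] = (1/2)[136 + √184960] = 283.0349

Kővári–Sós–Turán: let r_1, ..., r_136 be the row sums and z = Σ r_i the total number of 1s. Each pair of columns can share at most one row with both entries 1 (else a 2×2 all-ones block appears), so Σ_i C(r_i, 2) ≤ C(18, 2) = 153. By convexity Σ_i C(r_i, 2) ≥ 136·C(z/136, 2) = z(z − 136)/(2·136), giving z² − 136z − 136·18·17 ≤ 0 and hence z ≤ (1/2)[136 + √(18496 + 4·41616)] = (1/2)[136 + √184960] ≈ (1/2)(136 + 430.0698) = 283.0349.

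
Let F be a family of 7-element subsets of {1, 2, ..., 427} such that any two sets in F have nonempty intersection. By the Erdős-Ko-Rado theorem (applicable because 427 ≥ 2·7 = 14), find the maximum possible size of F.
max |F| = C(426, 6) = 8012477140410

Erdős-Ko-Rado (1961): when n ≥ 2k, max |F| = C(n−1, k−1). The bound is attained by the star {A : i ∈ A} for any fixed i ∈ [n]. Here C(427−1, 7−1) = C(426, 6) = 8012477140410.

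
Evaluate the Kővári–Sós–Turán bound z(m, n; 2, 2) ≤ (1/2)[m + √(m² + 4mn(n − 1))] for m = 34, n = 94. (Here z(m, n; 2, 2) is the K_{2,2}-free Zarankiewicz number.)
z(34, 94; 2, 2) ≤ (1/2)[34 + √(34² + 4·34·94·93)] = (1/2)[34 + √1190068] = 562.4512

Kővári–Sós–Turán: let r_1, ..., r_34 be the row sums and z = Σ r_i the total number of 1s. Each pair of columns can share at most one row with both entries 1 (else a 2×2 all-ones block appears), so Σ_i C(r_i, 2) ≤ C(94, 2) = 4371. By convexity Σ_i C(r_i, 2) ≥ 34·C(z/34, 2) = z(z − 34)/(2·34), giving z² − 34z − 34·94·93 ≤ 0 and hence z ≤ (1/2)[34 + √(1156 + 4·297228)] = (1/2)[34 + √1190068] ≈ (1/2)(34 + 1090.9024) = 562.4512.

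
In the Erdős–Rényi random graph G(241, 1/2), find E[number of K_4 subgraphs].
E[# K_4] = C(241, 4) · (1/2)^C(4, 2) = 137085620 / 2^6 = 34271405/16 = 2141962.8125

For each 4-subset S of vertices (there are C(241, 4) = 137085620 such S), let X_S = 1 if S induces a K_4 (all C(4, 2) = 6 edges present). Then P(X_S = 1) = (1/2)^6 = 1/64. By linearity of expectation, E[# K_4] = C(241, 4) · (1/2)^6 = 137085620 / 64 = 34271405/16 = 2141962.8125.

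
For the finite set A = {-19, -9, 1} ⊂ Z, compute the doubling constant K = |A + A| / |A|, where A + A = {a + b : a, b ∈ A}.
K = |A + A| / |A| = 5/3

Enumerate A + A = {a + b : a, b ∈ A}. With |A| = 3, there are |A|^2 = 9 ordered sum pairs; collecting distinct values, A + A = {-38, -28, -18, -8, 2}, so |A + A| = 5. Thus K = 5/3. Here |A + A| = 2|A| − 1 = 5, the minimum possible — so K = 5/3 is minimal, which holds iff A is an arithmetic progression.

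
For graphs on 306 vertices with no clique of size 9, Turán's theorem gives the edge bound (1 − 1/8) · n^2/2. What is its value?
Turán density bound = (7/8) · 306^2/2 = 163863/4 ≈ 40965.75

Turán's theorem: ex(n, K_{r+1}) is achieved by the complete r-partite Turán graph T(n, r) with parts as balanced as possible, and is at most (1 − 1/r) · n^2/2. For r = 8, n = 306: the density bound is (7/8) · 93636/2 = 163863/4 ≈ 40965.75. The integer-valued extremum is e(T(306, 8)) = 40965, which is strictly less than the density bound 163863/4 since 8 ∤ 306 (the parts of T(306, 8) cannot all be equal).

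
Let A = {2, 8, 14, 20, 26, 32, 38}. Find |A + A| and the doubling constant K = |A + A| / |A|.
K = |A + A| / |A| = 13/7

Enumerate A + A = {a + b : a, b ∈ A}. With |A| = 7, there are |A|^2 = 49 ordered sum pairs; collecting distinct values, A + A = {4, 10, 16, 22, 28, 34, 40, 46, 52, 58, 64, 70, 76}, so |A + A| = 13. Thus K = 13/7. Here |A + A| = 2|A| − 1 = 13, the minimum possible — so K = 13/7 is minimal, which holds iff A is an arithmetic progression.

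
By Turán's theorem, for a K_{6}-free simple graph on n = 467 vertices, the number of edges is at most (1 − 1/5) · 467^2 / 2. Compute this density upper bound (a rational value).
Turán density bound = (4/5) · 467^2/2 = 436178/5 ≈ 87235.6

Turán's theorem: ex(n, K_{r+1}) is achieved by the complete r-partite Turán graph T(n, r) with parts as balanced as possible, and is at most (1 − 1/r) · n^2/2. For r = 5, n = 467: the density bound is (4/5) · 218089/2 = 436178/5 ≈ 87235.6. The integer-valued extremum is e(T(467, 5)) = 87235, which is strictly less than the density bound 436178/5 since 5 ∤ 467 (the parts of T(467, 5) cannot all be equal).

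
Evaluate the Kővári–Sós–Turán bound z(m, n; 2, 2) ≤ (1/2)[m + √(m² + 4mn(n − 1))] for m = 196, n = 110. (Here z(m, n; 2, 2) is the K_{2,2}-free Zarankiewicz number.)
z(196, 110; 2, 2) ≤ (1/2)[196 + √(196² + 4·196·110·109)] = (1/2)[196 + √9438576] = 1634.1133

Kővári–Sós–Turán: let r_1, ..., r_196 be the row sums and z = Σ r_i the total number of 1s. Each pair of columns can share at most one row with both entries 1 (else a 2×2 all-ones block appears), so Σ_i C(r_i, 2) ≤ C(110, 2) = 5995. By convexity Σ_i C(r_i, 2) ≥ 196·C(z/196, 2) = z(z − 196)/(2·196), giving z² − 196z − 196·110·109 ≤ 0 and hence z ≤ (1/2)[196 + √(38416 + 4·2350040)] = (1/2)[196 + √9438576] ≈ (1/2)(196 + 3072.2266) = 1634.1133.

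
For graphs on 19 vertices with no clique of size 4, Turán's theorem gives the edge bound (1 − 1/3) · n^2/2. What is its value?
Turán density bound = (2/3) · 19^2/2 = 361/3 ≈ 120.3333

Turán's theorem: ex(n, K_{r+1}) is achieved by the complete r-partite Turán graph T(n, r) with parts as balanced as possible, and is at most (1 − 1/r) · n^2/2. For r = 3, n = 19: the density bound is (2/3) · 361/2 = 361/3 ≈ 120.3333. The integer-valued extremum is e(T(19, 3)) = 120, which is strictly less than the density bound 361/3 since 3 ∤ 19 (the parts of T(19, 3) cannot all be equal).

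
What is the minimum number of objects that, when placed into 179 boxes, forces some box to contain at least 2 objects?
n = (2 − 1)·179 + 1 = 180

By the generalised pigeonhole principle, to guarantee some box contains ≥ r objects we need more than (r − 1) · k objects total. Threshold: n = (r − 1) · k + 1. With r = 2 and k = 179: n = 1 · 179 + 1 = 179 + 1 = 180. For n = 179 = 1 · 179, we can put exactly 1 objects in every box, avoiding 2 in any single one — so 180 is tight.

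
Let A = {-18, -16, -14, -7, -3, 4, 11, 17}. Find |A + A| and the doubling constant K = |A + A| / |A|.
K = |A + A| / |A| = 29/8

Enumerate A + A = {a + b : a, b ∈ A}. With |A| = 8, there are |A|^2 = 64 ordered sum pairs; collecting distinct values, A + A = {-36, -34, -32, -30, -28, -25, -23, -21, -19, -17, -14, -12, -10, -7, -6, -5, -3, -1, 1, 3, 4, 8, 10, 14, 15, 21, 22, 28, 34}, so |A + A| = 29. Thus K = 29/8. For comparison, the minimum possible |A + A| over all 8-element sets is 2·8 − 1 = 15 (so min K = 15/8), attained only by arithmetic progressions.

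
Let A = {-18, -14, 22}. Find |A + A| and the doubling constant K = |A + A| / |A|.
K = |A + A| / |A| = 6/3 = 2

Enumerate A + A = {a + b : a, b ∈ A}. With |A| = 3, there are |A|^2 = 9 ordered sum pairs; collecting distinct values, A + A = {-36, -32, -28, 4, 8, 44}, so |A + A| = 6. Thus K = 6/3 = 2. For comparison, the minimum possible |A + A| over all 3-element sets is 2·3 − 1 = 5 (so min K = 5/3), attained only by arithmetic progressions.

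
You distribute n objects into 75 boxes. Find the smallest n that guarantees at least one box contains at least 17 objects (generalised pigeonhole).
n = (17 − 1)·75 + 1 = 1201

By the generalised pigeonhole principle, to guarantee some box contains ≥ r objects we need more than (r − 1) · k objects total. Threshold: n = (r − 1) · k + 1. With r = 17 and k = 75: n = 16 · 75 + 1 = 1200 + 1 = 1201. For n = 1200 = 16 · 75, we can put exactly 16 objects in every box, avoiding 17 in any single one — so 1201 is tight.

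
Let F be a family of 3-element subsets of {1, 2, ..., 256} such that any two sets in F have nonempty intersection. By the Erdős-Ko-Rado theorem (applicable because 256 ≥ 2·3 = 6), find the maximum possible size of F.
max |F| = C(255, 2) = 32385

The Erdős-Ko-Rado theorem states: for n ≥ 2k, an intersecting family of k-subsets of an n-element set has size at most C(n − 1, k − 1), with equality for 'star' families {A ⊆ [n] : |A| = k, i ∈ A} (fix an element i). For n = 256, k = 3: C(255, 2) = 32385.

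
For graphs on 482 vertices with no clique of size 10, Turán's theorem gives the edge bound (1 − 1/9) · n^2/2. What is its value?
Turán density bound = (8/9) · 482^2/2 = 929296/9 ≈ 103255.1111

Turán's theorem: ex(n, K_{r+1}) is achieved by the complete r-partite Turán graph T(n, r) with parts as balanced as possible, and is at most (1 − 1/r) · n^2/2. For r = 9, n = 482: the density bound is (8/9) · 232324/2 = 929296/9 ≈ 103255.1111. The integer-valued extremum is e(T(482, 9)) = 103254, which is strictly less than the density bound 929296/9 since 9 ∤ 482 (the parts of T(482, 9) cannot all be equal).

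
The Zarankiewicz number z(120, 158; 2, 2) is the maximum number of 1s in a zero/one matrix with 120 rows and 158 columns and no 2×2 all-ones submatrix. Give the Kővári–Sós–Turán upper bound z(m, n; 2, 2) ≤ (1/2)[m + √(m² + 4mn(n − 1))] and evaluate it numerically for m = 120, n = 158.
z(120, 158; 2, 2) ≤ (1/2)[120 + √(120² + 4·120·158·157)] = (1/2)[120 + √11921280] = 1786.3603

Kővári–Sós–Turán: let r_1, ..., r_120 be the row sums and z = Σ r_i the total number of 1s. Each pair of columns can share at most one row with both entries 1 (else a 2×2 all-ones block appears), so Σ_i C(r_i, 2) ≤ C(158, 2) = 12403. By convexity Σ_i C(r_i, 2) ≥ 120·C(z/120, 2) = z(z − 120)/(2·120), giving z² − 120z − 120·158·157 ≤ 0 and hence z ≤ (1/2)[120 + √(14400 + 4·2976720)] = (1/2)[120 + √11921280] ≈ (1/2)(120 + 3452.7207) = 1786.3603.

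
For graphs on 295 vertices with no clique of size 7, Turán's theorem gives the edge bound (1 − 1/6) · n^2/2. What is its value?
Turán density bound = (5/6) · 295^2/2 = 435125/12 ≈ 36260.4167

Turán's theorem: ex(n, K_{r+1}) is achieved by the complete r-partite Turán graph T(n, r) with parts as balanced as possible, and is at most (1 − 1/r) · n^2/2. For r = 6, n = 295: the density bound is (5/6) · 87025/2 = 435125/12 ≈ 36260.4167. The integer-valued extremum is e(T(295, 6)) = 36260, which is strictly less than the density bound 435125/12 since 6 ∤ 295 (the parts of T(295, 6) cannot all be equal).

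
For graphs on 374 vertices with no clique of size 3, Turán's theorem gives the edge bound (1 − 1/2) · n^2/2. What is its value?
Turán density bound = (1/2) · 374^2/2 = 34969

Turán's theorem: ex(n, K_{r+1}) is achieved by the complete r-partite Turán graph T(n, r) with parts as balanced as possible, and is at most (1 − 1/r) · n^2/2. For r = 2, n = 374: the density bound is (1/2) · 139876/2 = 34969. Since 2 ∣ 374, the Turán graph T(374, 2) has parts of equal size 187, and its edge count e(T(374, 2)) = 34969 attains the density bound exactly.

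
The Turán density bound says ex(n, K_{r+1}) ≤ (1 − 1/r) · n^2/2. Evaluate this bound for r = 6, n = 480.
Turán density bound = (5/6) · 480^2/2 = 96000

Turán's theorem: ex(n, K_{r+1}) is achieved by the complete r-partite Turán graph T(n, r) with parts as balanced as possible, and is at most (1 − 1/r) · n^2/2. For r = 6, n = 480: the density bound is (5/6) · 230400/2 = 96000. Since 6 ∣ 480, the Turán graph T(480, 6) has parts of equal size 80, and its edge count e(T(480, 6)) = 96000 attains the density bound exactly.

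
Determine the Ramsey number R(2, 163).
R(2, 163) = 163

R(2, k) = k for all k ≥ 2: in a 2-colouring of K_k, either some edge is red (a red K_2) or all edges are blue (a blue K_k). And K_{162} coloured all-blue has no blue K_163, so R(2, 163) > 162. Hence R(2, 163) = 163.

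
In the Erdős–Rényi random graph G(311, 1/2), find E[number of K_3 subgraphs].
E[# K_3] = C(311, 3) · (1/2)^C(3, 2) = 4965115 / 2^3 = 620639.375

For each 3-subset S of vertices (there are C(311, 3) = 4965115 such S), let X_S = 1 if S induces a K_3 (all C(3, 2) = 3 edges present). Then P(X_S = 1) = (1/2)^3 = 1/8. By linearity of expectation, E[# K_3] = C(311, 3) · (1/2)^3 = 4965115 / 8 = 620639.375.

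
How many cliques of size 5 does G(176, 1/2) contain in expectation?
E[# K_5] = C(176, 5) · (1/2)^C(5, 2) = 1328902960 / 2^10 = 83056435/64 = 1297756.796875

For each 5-subset S of vertices (there are C(176, 5) = 1328902960 such S), let X_S = 1 if S induces a K_5 (all C(5, 2) = 10 edges present). Then P(X_S = 1) = (1/2)^10 = 1/1024. By linearity of expectation, E[# K_5] = C(176, 5) · (1/2)^10 = 1328902960 / 1024 = 83056435/64 = 1297756.796875.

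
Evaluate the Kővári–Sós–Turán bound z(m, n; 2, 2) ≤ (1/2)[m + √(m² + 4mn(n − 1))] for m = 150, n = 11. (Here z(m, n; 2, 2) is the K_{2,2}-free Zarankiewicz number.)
z(150, 11; 2, 2) ≤ (1/2)[150 + √(150² + 4·150·11·10)] = (1/2)[150 + √88500] = 223.7447

Kővári–Sós–Turán: let r_1, ..., r_150 be the row sums and z = Σ r_i the total number of 1s. Each pair of columns can share at most one row with both entries 1 (else a 2×2 all-ones block appears), so Σ_i C(r_i, 2) ≤ C(11, 2) = 55. By convexity Σ_i C(r_i, 2) ≥ 150·C(z/150, 2) = z(z − 150)/(2·150), giving z² − 150z − 150·11·10 ≤ 0 and hence z ≤ (1/2)[150 + √(22500 + 4·16500)] = (1/2)[150 + √88500] ≈ (1/2)(150 + 297.4895) = 223.7447.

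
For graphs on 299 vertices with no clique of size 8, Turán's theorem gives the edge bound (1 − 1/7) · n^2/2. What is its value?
Turán density bound = (6/7) · 299^2/2 = 268203/7 ≈ 38314.7143

Turán's theorem: ex(n, K_{r+1}) is achieved by the complete r-partite Turán graph T(n, r) with parts as balanced as possible, and is at most (1 − 1/r) · n^2/2. For r = 7, n = 299: the density bound is (6/7) · 89401/2 = 268203/7 ≈ 38314.7143. The integer-valued extremum is e(T(299, 7)) = 38314, which is strictly less than the density bound 268203/7 since 7 ∤ 299 (the parts of T(299, 7) cannot all be equal).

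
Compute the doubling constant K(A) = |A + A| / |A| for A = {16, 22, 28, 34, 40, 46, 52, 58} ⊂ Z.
K = |A + A| / |A| = 15/8

Enumerate A + A = {a + b : a, b ∈ A}. With |A| = 8, there are |A|^2 = 64 ordered sum pairs; collecting distinct values, A + A = {32, 38, 44, 50, 56, 62, 68, 74, 80, 86, 92, 98, 104, 110, 116}, so |A + A| = 15. Thus K = 15/8. Here |A + A| = 2|A| − 1 = 15, the minimum possible — so K = 15/8 is minimal, which holds iff A is an arithmetic progression.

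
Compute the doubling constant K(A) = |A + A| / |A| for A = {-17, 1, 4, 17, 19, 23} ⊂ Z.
K = |A + A| / |A| = 20/6 = 10/3

Enumerate A + A = {a + b : a, b ∈ A}. With |A| = 6, there are |A|^2 = 36 ordered sum pairs; collecting distinct values, A + A = {-34, -16, -13, 0, 2, 5, 6, 8, 18, 20, 21, 23, 24, 27, 34, 36, 38, 40, 42, 46}, so |A + A| = 20. Thus K = 20/6 = 10/3. For comparison, the minimum possible |A + A| over all 6-element sets is 2·6 − 1 = 11 (so min K = 11/6), attained only by arithmetic progressions.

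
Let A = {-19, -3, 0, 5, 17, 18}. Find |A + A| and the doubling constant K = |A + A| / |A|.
K = |A + A| / |A| = 21/6 = 7/2

Enumerate A + A = {a + b : a, b ∈ A}. With |A| = 6, there are |A|^2 = 36 ordered sum pairs; collecting distinct values, A + A = {-38, -22, -19, -14, -6, -3, -2, -1, 0, 2, 5, 10, 14, 15, 17, 18, 22, 23, 34, 35, 36}, so |A + A| = 21. Thus K = 21/6 = 7/2. For comparison, the minimum possible |A + A| over all 6-element sets is 2·6 − 1 = 11 (so min K = 11/6), attained only by arithmetic progressions.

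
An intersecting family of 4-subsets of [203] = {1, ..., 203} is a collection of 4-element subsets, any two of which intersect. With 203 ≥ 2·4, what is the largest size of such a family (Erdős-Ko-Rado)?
max |F| = C(202, 3) = 1353400

Erdős-Ko-Rado (1961): when n ≥ 2k, max |F| = C(n−1, k−1). The bound is attained by the star {A : i ∈ A} for any fixed i ∈ [n]. Here C(203−1, 4−1) = C(202, 3) = 1353400.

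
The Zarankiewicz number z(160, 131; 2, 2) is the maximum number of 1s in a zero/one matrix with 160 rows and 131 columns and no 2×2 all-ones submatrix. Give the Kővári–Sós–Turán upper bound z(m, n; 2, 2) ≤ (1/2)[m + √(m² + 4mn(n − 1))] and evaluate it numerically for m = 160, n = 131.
z(160, 131; 2, 2) ≤ (1/2)[160 + √(160² + 4·160·131·130)] = (1/2)[160 + √10924800] = 1732.6343

Kővári–Sós–Turán: let r_1, ..., r_160 be the row sums and z = Σ r_i the total number of 1s. Each pair of columns can share at most one row with both entries 1 (else a 2×2 all-ones block appears), so Σ_i C(r_i, 2) ≤ C(131, 2) = 8515. By convexity Σ_i C(r_i, 2) ≥ 160·C(z/160, 2) = z(z − 160)/(2·160), giving z² − 160z − 160·131·130 ≤ 0 and hence z ≤ (1/2)[160 + √(25600 + 4·2724800)] = (1/2)[160 + √10924800] ≈ (1/2)(160 + 3305.2685) = 1732.6343.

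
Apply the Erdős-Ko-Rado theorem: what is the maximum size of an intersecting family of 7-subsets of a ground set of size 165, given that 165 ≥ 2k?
max |F| = C(164, 6) = 24635248848

The Erdős-Ko-Rado theorem states: for n ≥ 2k, an intersecting family of k-subsets of an n-element set has size at most C(n − 1, k − 1), with equality for 'star' families {A ⊆ [n] : |A| = k, i ∈ A} (fix an element i). For n = 165, k = 7: C(164, 6) = 24635248848.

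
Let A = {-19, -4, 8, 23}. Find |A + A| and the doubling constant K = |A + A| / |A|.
K = |A + A| / |A| = 9/4

Enumerate A + A = {a + b : a, b ∈ A}. With |A| = 4, there are |A|^2 = 16 ordered sum pairs; collecting distinct values, A + A = {-38, -23, -11, -8, 4, 16, 19, 31, 46}, so |A + A| = 9. Thus K = 9/4. For comparison, the minimum possible |A + A| over all 4-element sets is 2·4 − 1 = 7 (so min K = 7/4), attained only by arithmetic progressions.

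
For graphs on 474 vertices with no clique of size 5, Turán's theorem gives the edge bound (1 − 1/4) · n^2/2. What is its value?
Turán density bound = (3/4) · 474^2/2 = 168507/2 ≈ 84253.5

Turán's theorem: ex(n, K_{r+1}) is achieved by the complete r-partite Turán graph T(n, r) with parts as balanced as possible, and is at most (1 − 1/r) · n^2/2. For r = 4, n = 474: the density bound is (3/4) · 224676/2 = 168507/2 ≈ 84253.5. The integer-valued extremum is e(T(474, 4)) = 84253, which is strictly less than the density bound 168507/2 since 4 ∤ 474 (the parts of T(474, 4) cannot all be equal).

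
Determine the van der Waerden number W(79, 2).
W(79, 2) = 79 + 1 = 80

A 2-term AP is any pair of integers, so a monochromatic 2-AP exists iff some colour is used at least twice. With 79 colours, the colouring i ↦ i on {1, ..., 79} uses each colour once, avoiding any monochromatic pair, so W(79, 2) > 79. For {1, ..., 80}, pigeonhole forces two integers of the same colour, which form a monochromatic 2-AP. Hence W(79, 2) = 80.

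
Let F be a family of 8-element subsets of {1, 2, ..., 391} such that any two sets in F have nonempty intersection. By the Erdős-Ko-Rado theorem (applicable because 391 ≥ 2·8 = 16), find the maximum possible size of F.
max |F| = C(390, 7) = 257932234834560

Erdős-Ko-Rado (1961): when n ≥ 2k, max |F| = C(n−1, k−1). The bound is attained by the star {A : i ∈ A} for any fixed i ∈ [n]. Here C(391−1, 8−1) = C(390, 7) = 257932234834560.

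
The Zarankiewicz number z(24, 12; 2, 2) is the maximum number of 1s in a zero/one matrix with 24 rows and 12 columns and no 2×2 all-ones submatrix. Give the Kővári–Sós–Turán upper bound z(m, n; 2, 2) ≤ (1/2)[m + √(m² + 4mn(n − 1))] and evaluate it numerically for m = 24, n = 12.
z(24, 12; 2, 2) ≤ (1/2)[24 + √(24² + 4·24·12·11)] = (1/2)[24 + √13248] = 69.55

Kővári–Sós–Turán: let r_1, ..., r_24 be the row sums and z = Σ r_i the total number of 1s. Each pair of columns can share at most one row with both entries 1 (else a 2×2 all-ones block appears), so Σ_i C(r_i, 2) ≤ C(12, 2) = 66. By convexity Σ_i C(r_i, 2) ≥ 24·C(z/24, 2) = z(z − 24)/(2·24), giving z² − 24z − 24·12·11 ≤ 0 and hence z ≤ (1/2)[24 + √(576 + 4·3168)] = (1/2)[24 + √13248] ≈ (1/2)(24 + 115.1) = 69.55.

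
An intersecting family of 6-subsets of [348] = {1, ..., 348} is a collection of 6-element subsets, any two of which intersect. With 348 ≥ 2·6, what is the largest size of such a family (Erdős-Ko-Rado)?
max |F| = C(347, 5) = 40728272074

Erdős-Ko-Rado (1961): when n ≥ 2k, max |F| = C(n−1, k−1). The bound is attained by the star {A : i ∈ A} for any fixed i ∈ [n]. Here C(348−1, 6−1) = C(347, 5) = 40728272074.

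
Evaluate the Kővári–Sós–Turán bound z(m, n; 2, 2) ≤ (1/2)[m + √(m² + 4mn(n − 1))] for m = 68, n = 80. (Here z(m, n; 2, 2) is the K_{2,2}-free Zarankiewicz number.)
z(68, 80; 2, 2) ≤ (1/2)[68 + √(68² + 4·68·80·79)] = (1/2)[68 + √1723664] = 690.4419

Kővári–Sós–Turán: let r_1, ..., r_68 be the row sums and z = Σ r_i the total number of 1s. Each pair of columns can share at most one row with both entries 1 (else a 2×2 all-ones block appears), so Σ_i C(r_i, 2) ≤ C(80, 2) = 3160. By convexity Σ_i C(r_i, 2) ≥ 68·C(z/68, 2) = z(z − 68)/(2·68), giving z² − 68z − 68·80·79 ≤ 0 and hence z ≤ (1/2)[68 + √(4624 + 4·429760)] = (1/2)[68 + √1723664] ≈ (1/2)(68 + 1312.8838) = 690.4419.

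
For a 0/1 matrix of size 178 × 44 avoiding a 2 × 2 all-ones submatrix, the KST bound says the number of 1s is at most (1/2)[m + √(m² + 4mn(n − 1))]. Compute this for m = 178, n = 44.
z(178, 44; 2, 2) ≤ (1/2)[178 + √(178² + 4·178·44·43)] = (1/2)[178 + √1378788] = 676.109

Kővári–Sós–Turán: let r_1, ..., r_178 be the row sums and z = Σ r_i the total number of 1s. Each pair of columns can share at most one row with both entries 1 (else a 2×2 all-ones block appears), so Σ_i C(r_i, 2) ≤ C(44, 2) = 946. By convexity Σ_i C(r_i, 2) ≥ 178·C(z/178, 2) = z(z − 178)/(2·178), giving z² − 178z − 178·44·43 ≤ 0 and hence z ≤ (1/2)[178 + √(31684 + 4·336776)] = (1/2)[178 + √1378788] ≈ (1/2)(178 + 1174.218) = 676.109.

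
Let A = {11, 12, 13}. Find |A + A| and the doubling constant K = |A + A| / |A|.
K = |A + A| / |A| = 5/3

Enumerate A + A = {a + b : a, b ∈ A}. With |A| = 3, there are |A|^2 = 9 ordered sum pairs; collecting distinct values, A + A = {22, 23, 24, 25, 26}, so |A + A| = 5. Thus K = 5/3. Here |A + A| = 2|A| − 1 = 5, the minimum possible — so K = 5/3 is minimal, which holds iff A is an arithmetic progression.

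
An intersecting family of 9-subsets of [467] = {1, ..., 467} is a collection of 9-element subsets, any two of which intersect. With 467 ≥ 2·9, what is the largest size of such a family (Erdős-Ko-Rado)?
max |F| = C(466, 8) = 51919528028358870

The Erdős-Ko-Rado theorem states: for n ≥ 2k, an intersecting family of k-subsets of an n-element set has size at most C(n − 1, k − 1), with equality for 'star' families {A ⊆ [n] : |A| = k, i ∈ A} (fix an element i). For n = 467, k = 9: C(466, 8) = 51919528028358870.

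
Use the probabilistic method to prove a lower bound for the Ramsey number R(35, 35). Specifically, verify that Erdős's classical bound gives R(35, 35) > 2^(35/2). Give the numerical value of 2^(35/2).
2^(35/2) = 185363.8; so R(35, 35) > 185363.8

Colour each edge of K_n uniformly at random with red/blue. The expected number of monochromatic K_35 is C(n, 35) · 2 · 2^(−C(35,2)). If C(n, 35) · 2^(1 − C(35,2)) < 1, then with positive probability no monochromatic K_35 exists, so R(35, 35) > n. The standard estimate C(n, 35) ≤ n^35/35! shows this inequality holds whenever n ≤ 2^(35/2) (since 35! · 2^(C(35,2) − 1) > 2^(35^2/2) ≥ n^35). Hence R(35, 35) > 2^(35/2) = 185363.8.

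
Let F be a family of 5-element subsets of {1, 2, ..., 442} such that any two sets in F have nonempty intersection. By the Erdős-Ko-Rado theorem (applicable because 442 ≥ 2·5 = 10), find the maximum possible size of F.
max |F| = C(441, 4) = 1554599970

Erdős-Ko-Rado (1961): when n ≥ 2k, max |F| = C(n−1, k−1). The bound is attained by the star {A : i ∈ A} for any fixed i ∈ [n]. Here C(442−1, 5−1) = C(441, 4) = 1554599970.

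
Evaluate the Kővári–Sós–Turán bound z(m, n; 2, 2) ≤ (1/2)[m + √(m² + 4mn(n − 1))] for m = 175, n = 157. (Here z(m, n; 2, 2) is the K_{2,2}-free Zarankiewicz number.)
z(175, 157; 2, 2) ≤ (1/2)[175 + √(175² + 4·175·157·156)] = (1/2)[175 + √17175025] = 2159.6381

Kővári–Sós–Turán: let r_1, ..., r_175 be the row sums and z = Σ r_i the total number of 1s. Each pair of columns can share at most one row with both entries 1 (else a 2×2 all-ones block appears), so Σ_i C(r_i, 2) ≤ C(157, 2) = 12246. By convexity Σ_i C(r_i, 2) ≥ 175·C(z/175, 2) = z(z − 175)/(2·175), giving z² − 175z − 175·157·156 ≤ 0 and hence z ≤ (1/2)[175 + √(30625 + 4·4286100)] = (1/2)[175 + √17175025] ≈ (1/2)(175 + 4144.2762) = 2159.6381.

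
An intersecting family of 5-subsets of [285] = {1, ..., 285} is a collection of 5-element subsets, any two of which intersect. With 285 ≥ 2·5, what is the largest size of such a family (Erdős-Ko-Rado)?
max |F| = C(284, 4) = 265368251

Erdős-Ko-Rado (1961): when n ≥ 2k, max |F| = C(n−1, k−1). The bound is attained by the star {A : i ∈ A} for any fixed i ∈ [n]. Here C(285−1, 5−1) = C(284, 4) = 265368251.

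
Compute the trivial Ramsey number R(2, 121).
R(2, 121) = 121

R(2, k) = k for all k ≥ 2: in a 2-colouring of K_k, either some edge is red (a red K_2) or all edges are blue (a blue K_k). And K_{120} coloured all-blue has no blue K_121, so R(2, 121) > 120. Hence R(2, 121) = 121.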